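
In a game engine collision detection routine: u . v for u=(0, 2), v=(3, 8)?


u . v = u_x*v_x + u_y*v_y = 0*3 + 2*8
= 0 + 16 = 16

16


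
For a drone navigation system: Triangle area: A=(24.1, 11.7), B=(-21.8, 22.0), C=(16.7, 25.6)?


Area = |x_A(y_B-y_C) + x_B(y_C-y_A) + x_C(y_A-y_B)|/2
= |(-86.76) + (-303.02) + (-172.01)|/2
= 561.79/2 = 280.895

280.895


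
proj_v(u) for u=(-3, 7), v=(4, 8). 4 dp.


u.v = 44, |v| = sqrt(80) = 8.9443
Scalar projection = u.v / |v| = 44 / sqrt(80) = 4.9193

4.9193


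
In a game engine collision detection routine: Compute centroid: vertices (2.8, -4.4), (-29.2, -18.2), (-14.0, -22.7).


Centroid = ((x_A+x_B+x_C)/3, (y_A+y_B+y_C)/3)
= ((2.8+(-29.2)+(-14))/3, ((-4.4)+(-18.2)+(-22.7))/3)
= (-13.4667, -15.1)

(-13.4667, -15.1)


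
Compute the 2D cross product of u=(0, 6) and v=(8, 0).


u x v = u_x*v_y - u_y*v_x = 0*0 - 6*8
= 0 - 48 = -48

-48


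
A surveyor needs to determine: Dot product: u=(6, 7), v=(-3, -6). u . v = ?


u . v = u_x*v_x + u_y*v_y = 6*(-3) + 7*(-6)
= (-18) + (-42) = -60

-60


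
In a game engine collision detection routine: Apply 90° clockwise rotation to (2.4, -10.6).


90° CW: (x,y) -> (y, -x)
(2.4,-10.6) -> (-10.6, -2.4)

(-10.6, -2.4)


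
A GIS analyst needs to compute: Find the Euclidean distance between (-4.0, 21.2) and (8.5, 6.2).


dx=12.5, dy=-15
d^2 = 12.5^2 + (-15)^2 = 381.25
d = sqrt(381.25) = 19.5256

19.5256


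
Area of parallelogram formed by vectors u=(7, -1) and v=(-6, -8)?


|u x v| = |7*(-8) - (-1)*(-6)|
= |(-56) - 6| = 62

62


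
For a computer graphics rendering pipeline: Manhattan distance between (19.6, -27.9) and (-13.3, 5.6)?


|19.6-(-13.3)| + |(-27.9)-5.6| = 32.9 + 33.5 = 66.4

66.4


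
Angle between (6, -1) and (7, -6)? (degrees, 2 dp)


u.v = 48, |u| = sqrt(37) = 6.0828, |v| = sqrt(85) = 9.2195
cos(theta) = u.v/(|u||v|) = 48/sqrt(3145) = 0.855916
theta = acos(0.855916) = 31.14 degrees

31.14 degrees


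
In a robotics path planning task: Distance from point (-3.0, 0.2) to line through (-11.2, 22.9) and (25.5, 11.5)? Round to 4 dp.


|cross product| = 739.61
|line direction| = sqrt(1476.85) = 38.4298
Distance = 739.61/sqrt(1476.85) = 19.2457

19.2457


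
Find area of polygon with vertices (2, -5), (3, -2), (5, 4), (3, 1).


Shoelace sum: (2*(-2) - 3*(-5)) + (3*4 - 5*(-2)) + (5*1 - 3*4) + (3*(-5) - 2*1)
= 9
Area = |9|/2 = 4.5

4.5


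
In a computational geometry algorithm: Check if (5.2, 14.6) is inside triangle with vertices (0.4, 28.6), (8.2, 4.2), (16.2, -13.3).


Cross products: AB x AP = 7.92, BC x BP = 30.7, CA x CP = 20.08
All same sign? yes

Yes, inside


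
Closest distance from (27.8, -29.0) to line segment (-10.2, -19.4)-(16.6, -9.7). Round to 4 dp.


Project P onto AB: t = 1 (clamped to [0,1])
Closest point on segment: (16.6, -9.7)
Distance: 22.3143

22.3143


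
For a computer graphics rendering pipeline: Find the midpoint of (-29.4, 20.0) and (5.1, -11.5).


M = (((-29.4)+5.1)/2, (20+(-11.5))/2)
= (-12.15, 4.25)

(-12.15, 4.25)


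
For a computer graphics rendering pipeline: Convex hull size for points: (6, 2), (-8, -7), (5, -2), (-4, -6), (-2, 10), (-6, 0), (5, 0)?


Convex hull vertices (CCW): (-8, -7), (-4, -6), (5, -2), (6, 2), (-2, 10), (-6, 0)
Count = 6

6


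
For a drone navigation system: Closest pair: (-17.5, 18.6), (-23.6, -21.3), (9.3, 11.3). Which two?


d(P0,P1) = 40.3636, d(P0,P2) = 27.7764, d(P1,P2) = 46.316
Closest: P0 and P2

Closest pair: (-17.5, 18.6) and (9.3, 11.3), distance = 27.7764


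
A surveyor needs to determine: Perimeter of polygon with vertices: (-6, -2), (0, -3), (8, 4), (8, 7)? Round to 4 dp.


Sides: (-6, -2)->(0, -3): sqrt(37) = 6.082763, (0, -3)->(8, 4): sqrt(113) = 10.630146, (8, 4)->(8, 7): sqrt(9) = 3, (8, 7)->(-6, -2): sqrt(277) = 16.643317
Sum = 36.356226
Perimeter = 36.3562

36.3562


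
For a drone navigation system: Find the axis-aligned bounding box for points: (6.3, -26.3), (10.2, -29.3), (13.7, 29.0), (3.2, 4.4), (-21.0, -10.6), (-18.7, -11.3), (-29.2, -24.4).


x range: [-29.2, 13.7]
y range: [-29.3, 29]
Bounding box: (-29.2,-29.3) to (13.7,29)

(-29.2,-29.3) to (13.7,29)


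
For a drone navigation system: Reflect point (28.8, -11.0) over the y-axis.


Reflection over y-axis: (x,y) -> (-x,y)
(28.8, -11) -> (-28.8, -11)

(-28.8, -11)


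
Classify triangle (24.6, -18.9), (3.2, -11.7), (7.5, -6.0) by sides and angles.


Side lengths squared: AB^2=509.8, BC^2=50.98, CA^2=458.82
Sorted: [50.98, 458.82, 509.8]
By sides: Scalene, By angles: Right

Scalene, Right


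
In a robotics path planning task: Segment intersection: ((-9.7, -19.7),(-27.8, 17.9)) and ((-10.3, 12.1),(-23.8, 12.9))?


Cross products: d1=428.82, d2=-64.3, d3=-553.02, d4=-59.9
d1*d2 < 0 and d3*d4 < 0? no

No, they don't intersect


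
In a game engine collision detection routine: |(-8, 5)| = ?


|u| = sqrt((-8)^2 + 5^2) = sqrt(89) = 9.434

9.434


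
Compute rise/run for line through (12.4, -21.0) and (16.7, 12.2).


slope = (y2-y1)/(x2-x1) = (12.2-(-21))/(16.7-12.4) = 33.2/4.3 = 7.7209

7.7209


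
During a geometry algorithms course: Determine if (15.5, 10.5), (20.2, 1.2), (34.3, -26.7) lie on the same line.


Cross product: (20.2-15.5)*((-26.7)-10.5) - (1.2-10.5)*(34.3-15.5)
= 0

Yes, collinear


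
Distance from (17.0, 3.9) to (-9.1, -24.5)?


dx=-26.1, dy=-28.4
d^2 = (-26.1)^2 + (-28.4)^2 = 1487.77
d = sqrt(1487.77) = 38.5716

38.5716


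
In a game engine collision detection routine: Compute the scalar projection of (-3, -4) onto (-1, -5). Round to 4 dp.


u.v = 23, |v| = sqrt(26) = 5.099
Scalar projection = u.v / |v| = 23 / sqrt(26) = 4.5107

4.5107


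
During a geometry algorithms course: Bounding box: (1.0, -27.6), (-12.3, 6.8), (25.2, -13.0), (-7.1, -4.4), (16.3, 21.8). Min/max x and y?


x range: [-12.3, 25.2]
y range: [-27.6, 21.8]
Bounding box: (-12.3,-27.6) to (25.2,21.8)

(-12.3,-27.6) to (25.2,21.8)


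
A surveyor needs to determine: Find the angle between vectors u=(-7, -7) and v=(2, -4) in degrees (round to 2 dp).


u.v = 14, |u| = sqrt(98) = 9.8995, |v| = sqrt(20) = 4.4721
cos(theta) = u.v/(|u||v|) = 14/sqrt(1960) = 0.316228
theta = acos(0.316228) = 71.57 degrees

71.57 degrees


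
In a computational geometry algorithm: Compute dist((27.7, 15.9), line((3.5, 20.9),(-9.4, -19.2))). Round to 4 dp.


|cross product| = 1034.92
|line direction| = sqrt(1774.42) = 42.1239
Distance = 1034.92/sqrt(1774.42) = 24.5685

24.5685


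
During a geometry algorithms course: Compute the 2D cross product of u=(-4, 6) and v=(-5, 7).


u x v = u_x*v_y - u_y*v_x = (-4)*7 - 6*(-5)
= (-28) - (-30) = 2

2


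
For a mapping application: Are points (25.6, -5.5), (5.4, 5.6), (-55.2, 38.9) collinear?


Cross product: (5.4-25.6)*(38.9-(-5.5)) - (5.6-(-5.5))*((-55.2)-25.6)
= 0

Yes, collinear


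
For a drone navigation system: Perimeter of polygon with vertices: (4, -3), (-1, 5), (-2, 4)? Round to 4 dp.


Sides: (4, -3)->(-1, 5): sqrt(89) = 9.433981, (-1, 5)->(-2, 4): sqrt(2) = 1.414214, (-2, 4)->(4, -3): sqrt(85) = 9.219544
Sum = 20.067739
Perimeter = 20.0677

20.0677


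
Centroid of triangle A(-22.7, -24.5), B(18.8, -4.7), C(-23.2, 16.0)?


Centroid = ((x_A+x_B+x_C)/3, (y_A+y_B+y_C)/3)
= (((-22.7)+18.8+(-23.2))/3, ((-24.5)+(-4.7)+16)/3)
= (-9.0333, -4.4)

(-9.0333, -4.4)


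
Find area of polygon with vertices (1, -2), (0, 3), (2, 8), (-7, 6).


Shoelace sum: (1*3 - 0*(-2)) + (0*8 - 2*3) + (2*6 - (-7)*8) + ((-7)*(-2) - 1*6)
= 73
Area = |73|/2 = 36.5

36.5


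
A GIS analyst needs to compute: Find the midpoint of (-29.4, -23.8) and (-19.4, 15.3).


M = (((-29.4)+(-19.4))/2, ((-23.8)+15.3)/2)
= (-24.4, -4.25)

(-24.4, -4.25)


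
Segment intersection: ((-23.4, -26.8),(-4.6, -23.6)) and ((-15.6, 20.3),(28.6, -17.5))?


Cross products: d1=-2376.66, d2=-1524.58, d3=860.52, d4=8.44
d1*d2 < 0 and d3*d4 < 0? no

No, they don't intersect


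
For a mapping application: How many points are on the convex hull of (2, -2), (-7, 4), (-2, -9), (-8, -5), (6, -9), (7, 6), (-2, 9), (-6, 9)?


Convex hull vertices (CCW): (-8, -5), (-2, -9), (6, -9), (7, 6), (-2, 9), (-6, 9), (-7, 4)
Count = 7

7


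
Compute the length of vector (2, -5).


|u| = sqrt(2^2 + (-5)^2) = sqrt(29) = 5.3852

5.3852


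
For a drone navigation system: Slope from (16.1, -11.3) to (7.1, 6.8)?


slope = (y2-y1)/(x2-x1) = (6.8-(-11.3))/(7.1-16.1) = 18.1/(-9) = -2.0111

-2.0111


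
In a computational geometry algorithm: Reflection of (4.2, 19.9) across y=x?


Reflection over y=x: (x,y) -> (y,x)
(4.2, 19.9) -> (19.9, 4.2)

(19.9, 4.2)


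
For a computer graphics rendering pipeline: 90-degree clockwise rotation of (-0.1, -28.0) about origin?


90° CW: (x,y) -> (y, -x)
(-0.1,-28) -> (-28, 0.1)

(-28, 0.1)


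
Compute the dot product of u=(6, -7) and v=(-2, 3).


u . v = u_x*v_x + u_y*v_y = 6*(-2) + (-7)*3
= (-12) + (-21) = -33

-33


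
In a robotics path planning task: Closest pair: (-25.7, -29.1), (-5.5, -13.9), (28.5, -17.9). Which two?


d(P0,P1) = 25.28, d(P0,P2) = 55.3451, d(P1,P2) = 34.2345
Closest: P0 and P1

Closest pair: (-25.7, -29.1) and (-5.5, -13.9), distance = 25.28


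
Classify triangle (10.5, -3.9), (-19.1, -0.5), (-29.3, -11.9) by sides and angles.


Side lengths squared: AB^2=887.72, BC^2=234, CA^2=1648.04
Sorted: [234, 887.72, 1648.04]
By sides: Scalene, By angles: Obtuse

Scalene, Obtuse


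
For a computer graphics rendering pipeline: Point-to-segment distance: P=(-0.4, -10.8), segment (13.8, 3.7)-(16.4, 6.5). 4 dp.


Project P onto AB: t = 0 (clamped to [0,1])
Closest point on segment: (13.8, 3.7)
Distance: 20.2951

20.2951


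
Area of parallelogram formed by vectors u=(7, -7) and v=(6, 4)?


|u x v| = |7*4 - (-7)*6|
= |28 - (-42)| = 70

70


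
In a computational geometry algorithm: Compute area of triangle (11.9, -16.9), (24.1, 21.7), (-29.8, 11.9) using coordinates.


Area = |x_A(y_B-y_C) + x_B(y_C-y_A) + x_C(y_A-y_B)|/2
= |116.62 + 694.08 + 1150.28|/2
= 1960.98/2 = 980.49

980.49


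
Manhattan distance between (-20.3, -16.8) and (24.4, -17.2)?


|(-20.3)-24.4| + |(-16.8)-(-17.2)| = 44.7 + 0.4 = 45.1

45.1


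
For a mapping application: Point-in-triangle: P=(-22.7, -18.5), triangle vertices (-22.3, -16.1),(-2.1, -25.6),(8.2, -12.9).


Cross products: AB x AP = -52.28, BC x BP = 334.75, CA x CP = 71.92
All same sign? no

No, outside


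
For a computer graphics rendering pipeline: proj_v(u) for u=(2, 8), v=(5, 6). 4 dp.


u.v = 58, |v| = sqrt(61) = 7.8102
Scalar projection = u.v / |v| = 58 / sqrt(61) = 7.4261

7.4261


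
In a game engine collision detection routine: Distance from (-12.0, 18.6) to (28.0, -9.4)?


dx=40, dy=-28
d^2 = 40^2 + (-28)^2 = 2384
d = sqrt(2384) = 48.8262

48.8262


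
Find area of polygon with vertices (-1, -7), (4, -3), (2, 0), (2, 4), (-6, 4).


Shoelace sum: ((-1)*(-3) - 4*(-7)) + (4*0 - 2*(-3)) + (2*4 - 2*0) + (2*4 - (-6)*4) + ((-6)*(-7) - (-1)*4)
= 123
Area = |123|/2 = 61.5

61.5


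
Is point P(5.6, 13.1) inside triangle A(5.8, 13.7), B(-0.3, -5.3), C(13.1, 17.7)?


Cross products: AB x AP = -0.14, BC x BP = 110.86, CA x CP = 3.58
All same sign? no

No, outside


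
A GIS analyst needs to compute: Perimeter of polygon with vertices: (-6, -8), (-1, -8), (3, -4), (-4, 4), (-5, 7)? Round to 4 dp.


Sides: (-6, -8)->(-1, -8): sqrt(25) = 5, (-1, -8)->(3, -4): sqrt(32) = 5.656854, (3, -4)->(-4, 4): sqrt(113) = 10.630146, (-4, 4)->(-5, 7): sqrt(10) = 3.162278, (-5, 7)->(-6, -8): sqrt(226) = 15.033296
Sum = 39.482574
Perimeter = 39.4826

39.4826


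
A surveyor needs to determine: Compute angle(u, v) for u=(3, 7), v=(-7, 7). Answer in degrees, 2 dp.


u.v = 28, |u| = sqrt(58) = 7.6158, |v| = sqrt(98) = 9.8995
cos(theta) = u.v/(|u||v|) = 28/sqrt(5684) = 0.371391
theta = acos(0.371391) = 68.2 degrees

68.2 degrees


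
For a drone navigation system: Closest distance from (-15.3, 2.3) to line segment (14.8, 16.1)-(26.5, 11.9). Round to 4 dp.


Project P onto AB: t = 0 (clamped to [0,1])
Closest point on segment: (14.8, 16.1)
Distance: 33.1127

33.1127


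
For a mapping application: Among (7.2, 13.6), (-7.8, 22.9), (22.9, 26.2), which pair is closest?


d(P0,P1) = 17.6491, d(P0,P2) = 20.1308, d(P1,P2) = 30.8769
Closest: P0 and P1

Closest pair: (7.2, 13.6) and (-7.8, 22.9), distance = 17.6491


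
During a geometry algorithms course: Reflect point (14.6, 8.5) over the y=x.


Reflection over y=x: (x,y) -> (y,x)
(14.6, 8.5) -> (8.5, 14.6)

(8.5, 14.6)


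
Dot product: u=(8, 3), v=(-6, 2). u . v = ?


u . v = u_x*v_x + u_y*v_y = 8*(-6) + 3*2
= (-48) + 6 = -42

-42


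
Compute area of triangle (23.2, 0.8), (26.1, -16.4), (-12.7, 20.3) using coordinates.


Area = |x_A(y_B-y_C) + x_B(y_C-y_A) + x_C(y_A-y_B)|/2
= |(-851.44) + 508.95 + (-218.44)|/2
= 560.93/2 = 280.465

280.465


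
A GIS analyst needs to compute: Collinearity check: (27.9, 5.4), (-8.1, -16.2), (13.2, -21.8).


Cross product: ((-8.1)-27.9)*((-21.8)-5.4) - ((-16.2)-5.4)*(13.2-27.9)
= 661.68

No, not collinear


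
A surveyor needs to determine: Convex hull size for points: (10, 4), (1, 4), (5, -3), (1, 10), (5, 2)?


Convex hull vertices (CCW): (1, 4), (5, -3), (10, 4), (1, 10)
Count = 4

4


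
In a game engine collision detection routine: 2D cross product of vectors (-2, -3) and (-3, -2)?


u x v = u_x*v_y - u_y*v_x = (-2)*(-2) - (-3)*(-3)
= 4 - 9 = -5

-5


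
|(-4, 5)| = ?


|u| = sqrt((-4)^2 + 5^2) = sqrt(41) = 6.4031

6.4031


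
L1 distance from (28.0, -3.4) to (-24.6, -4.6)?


|28-(-24.6)| + |(-3.4)-(-4.6)| = 52.6 + 1.2 = 53.8

53.8


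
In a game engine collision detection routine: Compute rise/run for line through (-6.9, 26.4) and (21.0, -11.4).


slope = (y2-y1)/(x2-x1) = ((-11.4)-26.4)/(21-(-6.9)) = (-37.8)/27.9 = -1.3548

-1.3548


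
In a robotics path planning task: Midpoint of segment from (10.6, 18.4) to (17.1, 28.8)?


M = ((10.6+17.1)/2, (18.4+28.8)/2)
= (13.85, 23.6)

(13.85, 23.6)


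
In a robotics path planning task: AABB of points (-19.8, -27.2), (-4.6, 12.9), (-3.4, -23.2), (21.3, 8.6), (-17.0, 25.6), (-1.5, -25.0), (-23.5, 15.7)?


x range: [-23.5, 21.3]
y range: [-27.2, 25.6]
Bounding box: (-23.5,-27.2) to (21.3,25.6)

(-23.5,-27.2) to (21.3,25.6)


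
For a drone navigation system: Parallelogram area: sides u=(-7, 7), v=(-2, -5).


|u x v| = |(-7)*(-5) - 7*(-2)|
= |35 - (-14)| = 49

49


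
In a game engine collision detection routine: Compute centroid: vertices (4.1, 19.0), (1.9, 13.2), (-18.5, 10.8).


Centroid = ((x_A+x_B+x_C)/3, (y_A+y_B+y_C)/3)
= ((4.1+1.9+(-18.5))/3, (19+13.2+10.8)/3)
= (-4.1667, 14.3333)

(-4.1667, 14.3333)


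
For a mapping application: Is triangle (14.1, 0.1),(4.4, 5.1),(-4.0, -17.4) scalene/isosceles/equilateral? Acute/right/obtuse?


Side lengths squared: AB^2=119.09, BC^2=576.81, CA^2=633.86
Sorted: [119.09, 576.81, 633.86]
By sides: Scalene, By angles: Acute

Scalene, Acute


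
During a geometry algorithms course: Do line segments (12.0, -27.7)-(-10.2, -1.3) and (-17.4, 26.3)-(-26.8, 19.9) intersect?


Cross products: d1=695.76, d2=305.52, d3=-422.64, d4=-32.4
d1*d2 < 0 and d3*d4 < 0? no

No, they don't intersect


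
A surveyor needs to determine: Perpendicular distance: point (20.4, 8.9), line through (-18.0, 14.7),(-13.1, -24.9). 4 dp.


|cross product| = 1492.22
|line direction| = sqrt(1592.17) = 39.902
Distance = 1492.22/sqrt(1592.17) = 37.3971

37.3971


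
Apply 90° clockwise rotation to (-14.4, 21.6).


90° CW: (x,y) -> (y, -x)
(-14.4,21.6) -> (21.6, 14.4)

(21.6, 14.4)


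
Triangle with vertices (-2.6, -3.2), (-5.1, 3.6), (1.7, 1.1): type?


Side lengths squared: AB^2=52.49, BC^2=52.49, CA^2=36.98
Sorted: [36.98, 52.49, 52.49]
By sides: Isosceles, By angles: Acute

Isosceles, Acute


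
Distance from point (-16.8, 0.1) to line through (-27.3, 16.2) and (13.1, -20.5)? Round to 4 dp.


|cross product| = 265.09
|line direction| = sqrt(2979.05) = 54.5807
Distance = 265.09/sqrt(2979.05) = 4.8568

4.8568


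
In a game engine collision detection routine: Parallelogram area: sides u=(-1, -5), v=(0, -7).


|u x v| = |(-1)*(-7) - (-5)*0|
= |7 - 0| = 7

7


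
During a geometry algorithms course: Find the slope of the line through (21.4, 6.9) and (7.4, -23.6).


slope = (y2-y1)/(x2-x1) = ((-23.6)-6.9)/(7.4-21.4) = (-30.5)/(-14) = 2.1786

2.1786


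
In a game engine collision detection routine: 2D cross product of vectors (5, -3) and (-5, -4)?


u x v = u_x*v_y - u_y*v_x = 5*(-4) - (-3)*(-5)
= (-20) - 15 = -35

-35


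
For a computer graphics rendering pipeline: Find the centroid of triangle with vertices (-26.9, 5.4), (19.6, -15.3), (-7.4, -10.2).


Centroid = ((x_A+x_B+x_C)/3, (y_A+y_B+y_C)/3)
= (((-26.9)+19.6+(-7.4))/3, (5.4+(-15.3)+(-10.2))/3)
= (-4.9, -6.7)

(-4.9, -6.7)


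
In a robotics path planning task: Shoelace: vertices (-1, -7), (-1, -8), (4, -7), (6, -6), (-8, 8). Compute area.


Shoelace sum: ((-1)*(-8) - (-1)*(-7)) + ((-1)*(-7) - 4*(-8)) + (4*(-6) - 6*(-7)) + (6*8 - (-8)*(-6)) + ((-8)*(-7) - (-1)*8)
= 122
Area = |122|/2 = 61

61


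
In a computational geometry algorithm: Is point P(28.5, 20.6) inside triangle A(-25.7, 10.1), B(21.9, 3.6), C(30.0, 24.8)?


Cross products: AB x AP = 852.1, BC x BP = -2.22, CA x CP = 211.89
All same sign? no

No, outside


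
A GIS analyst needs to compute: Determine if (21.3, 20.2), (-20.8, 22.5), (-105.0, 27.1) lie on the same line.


Cross product: ((-20.8)-21.3)*(27.1-20.2) - (22.5-20.2)*((-105)-21.3)
= 0

Yes, collinear


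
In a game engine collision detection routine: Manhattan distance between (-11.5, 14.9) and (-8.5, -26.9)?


|(-11.5)-(-8.5)| + |14.9-(-26.9)| = 3 + 41.8 = 44.8

44.8


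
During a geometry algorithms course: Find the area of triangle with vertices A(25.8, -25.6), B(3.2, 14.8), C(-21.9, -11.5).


Area = |x_A(y_B-y_C) + x_B(y_C-y_A) + x_C(y_A-y_B)|/2
= |678.54 + 45.12 + 884.76|/2
= 1608.42/2 = 804.21

804.21


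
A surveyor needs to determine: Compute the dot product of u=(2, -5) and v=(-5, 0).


u . v = u_x*v_x + u_y*v_y = 2*(-5) + (-5)*0
= (-10) + 0 = -10

-10


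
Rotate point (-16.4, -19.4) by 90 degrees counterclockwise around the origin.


90° CCW: (x,y) -> (-y, x)
(-16.4,-19.4) -> (19.4, -16.4)

(19.4, -16.4)


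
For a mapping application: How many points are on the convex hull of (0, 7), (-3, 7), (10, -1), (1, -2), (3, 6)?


Convex hull vertices (CCW): (-3, 7), (1, -2), (10, -1), (3, 6), (0, 7)
Count = 5

5


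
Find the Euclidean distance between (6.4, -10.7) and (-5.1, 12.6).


dx=-11.5, dy=23.3
d^2 = (-11.5)^2 + 23.3^2 = 675.14
d = sqrt(675.14) = 25.9835

25.9835


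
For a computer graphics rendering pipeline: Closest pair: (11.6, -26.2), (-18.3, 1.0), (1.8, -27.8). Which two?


d(P0,P1) = 40.4209, d(P0,P2) = 9.9298, d(P1,P2) = 35.1205
Closest: P0 and P2

Closest pair: (11.6, -26.2) and (1.8, -27.8), distance = 9.9298


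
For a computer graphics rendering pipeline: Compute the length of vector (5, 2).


|u| = sqrt(5^2 + 2^2) = sqrt(29) = 5.3852

5.3852


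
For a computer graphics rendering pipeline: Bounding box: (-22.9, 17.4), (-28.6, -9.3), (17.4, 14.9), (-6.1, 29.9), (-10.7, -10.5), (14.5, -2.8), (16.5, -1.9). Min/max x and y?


x range: [-28.6, 17.4]
y range: [-10.5, 29.9]
Bounding box: (-28.6,-10.5) to (17.4,29.9)

(-28.6,-10.5) to (17.4,29.9)


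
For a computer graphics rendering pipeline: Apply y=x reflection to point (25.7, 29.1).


Reflection over y=x: (x,y) -> (y,x)
(25.7, 29.1) -> (29.1, 25.7)

(29.1, 25.7)


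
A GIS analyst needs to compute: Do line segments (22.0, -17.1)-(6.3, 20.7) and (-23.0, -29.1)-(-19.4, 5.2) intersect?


Cross products: d1=-1500.3, d2=-825.71, d3=1889.4, d4=1214.81
d1*d2 < 0 and d3*d4 < 0? no

No, they don't intersect


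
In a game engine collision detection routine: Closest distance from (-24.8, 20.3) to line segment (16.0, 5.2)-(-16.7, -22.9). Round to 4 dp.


Project P onto AB: t = 0.4895 (clamped to [0,1])
Closest point on segment: (-0.0052, -8.5537)
Distance: 38.0436

38.0436


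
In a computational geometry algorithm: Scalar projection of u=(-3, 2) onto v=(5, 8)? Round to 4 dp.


u.v = 1, |v| = sqrt(89) = 9.434
Scalar projection = u.v / |v| = 1 / sqrt(89) = 0.106

0.106


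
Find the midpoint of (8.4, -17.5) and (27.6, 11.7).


M = ((8.4+27.6)/2, ((-17.5)+11.7)/2)
= (18, -2.9)

(18, -2.9)


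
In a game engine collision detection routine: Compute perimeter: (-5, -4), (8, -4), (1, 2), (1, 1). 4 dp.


Sides: (-5, -4)->(8, -4): sqrt(169) = 13, (8, -4)->(1, 2): sqrt(85) = 9.219544, (1, 2)->(1, 1): sqrt(1) = 1, (1, 1)->(-5, -4): sqrt(61) = 7.81025
Sum = 31.029794
Perimeter = 31.0298

31.0298


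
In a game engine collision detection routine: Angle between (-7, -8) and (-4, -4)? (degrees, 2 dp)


u.v = 60, |u| = sqrt(113) = 10.6301, |v| = sqrt(32) = 5.6569
cos(theta) = u.v/(|u||v|) = 60/sqrt(3616) = 0.997785
theta = acos(0.997785) = 3.81 degrees

3.81 degrees


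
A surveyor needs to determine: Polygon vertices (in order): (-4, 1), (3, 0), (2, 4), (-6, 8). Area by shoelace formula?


Shoelace sum: ((-4)*0 - 3*1) + (3*4 - 2*0) + (2*8 - (-6)*4) + ((-6)*1 - (-4)*8)
= 75
Area = |75|/2 = 37.5

37.5


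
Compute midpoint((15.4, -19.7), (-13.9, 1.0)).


M = ((15.4+(-13.9))/2, ((-19.7)+1)/2)
= (0.75, -9.35)

(0.75, -9.35)


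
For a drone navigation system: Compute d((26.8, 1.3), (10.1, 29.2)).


dx=-16.7, dy=27.9
d^2 = (-16.7)^2 + 27.9^2 = 1057.3
d = sqrt(1057.3) = 32.5161

32.5161


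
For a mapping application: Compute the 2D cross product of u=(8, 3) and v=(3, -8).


u x v = u_x*v_y - u_y*v_x = 8*(-8) - 3*3
= (-64) - 9 = -73

-73


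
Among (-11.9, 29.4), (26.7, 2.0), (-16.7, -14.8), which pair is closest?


d(P0,P1) = 47.3362, d(P0,P2) = 44.4599, d(P1,P2) = 46.5382
Closest: P0 and P2

Closest pair: (-11.9, 29.4) and (-16.7, -14.8), distance = 44.4599


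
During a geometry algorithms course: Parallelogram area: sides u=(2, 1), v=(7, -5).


|u x v| = |2*(-5) - 1*7|
= |(-10) - 7| = 17

17


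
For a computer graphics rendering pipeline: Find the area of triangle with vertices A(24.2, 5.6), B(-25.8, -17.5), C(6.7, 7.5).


Area = |x_A(y_B-y_C) + x_B(y_C-y_A) + x_C(y_A-y_B)|/2
= |(-605) + (-49.02) + 154.77|/2
= 499.25/2 = 249.625

249.625


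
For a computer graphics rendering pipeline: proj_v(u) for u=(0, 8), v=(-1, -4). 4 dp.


u.v = -32, |v| = sqrt(17) = 4.1231
Scalar projection = u.v / |v| = -32 / sqrt(17) = -7.7611

-7.7611


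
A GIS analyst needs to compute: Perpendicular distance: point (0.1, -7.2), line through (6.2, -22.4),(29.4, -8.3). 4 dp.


|cross product| = 438.65
|line direction| = sqrt(737.05) = 27.1487
Distance = 438.65/sqrt(737.05) = 16.1573

16.1573


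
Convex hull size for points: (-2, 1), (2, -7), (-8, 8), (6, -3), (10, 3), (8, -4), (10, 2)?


Convex hull vertices (CCW): (-8, 8), (2, -7), (8, -4), (10, 2), (10, 3)
Count = 5

5


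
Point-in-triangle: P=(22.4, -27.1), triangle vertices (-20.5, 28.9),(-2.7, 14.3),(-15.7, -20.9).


Cross products: AB x AP = -370.46, BC x BP = 1421.72, CA x CP = -1867.62
All same sign? no

No, outside


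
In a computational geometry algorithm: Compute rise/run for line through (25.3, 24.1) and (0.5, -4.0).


slope = (y2-y1)/(x2-x1) = ((-4)-24.1)/(0.5-25.3) = (-28.1)/(-24.8) = 1.1331

1.1331


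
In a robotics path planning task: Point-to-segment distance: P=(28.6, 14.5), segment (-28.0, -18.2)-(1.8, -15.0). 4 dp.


Project P onto AB: t = 1 (clamped to [0,1])
Closest point on segment: (1.8, -15)
Distance: 39.8559

39.8559


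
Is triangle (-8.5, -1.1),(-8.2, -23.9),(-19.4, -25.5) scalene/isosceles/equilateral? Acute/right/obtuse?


Side lengths squared: AB^2=519.93, BC^2=128, CA^2=714.17
Sorted: [128, 519.93, 714.17]
By sides: Scalene, By angles: Obtuse

Scalene, Obtuse


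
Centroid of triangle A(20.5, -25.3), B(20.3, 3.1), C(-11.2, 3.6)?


Centroid = ((x_A+x_B+x_C)/3, (y_A+y_B+y_C)/3)
= ((20.5+20.3+(-11.2))/3, ((-25.3)+3.1+3.6)/3)
= (9.8667, -6.2)

(9.8667, -6.2)


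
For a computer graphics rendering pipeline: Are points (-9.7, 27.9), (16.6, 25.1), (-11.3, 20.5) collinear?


Cross product: (16.6-(-9.7))*(20.5-27.9) - (25.1-27.9)*((-11.3)-(-9.7))
= -199.1

No, not collinear


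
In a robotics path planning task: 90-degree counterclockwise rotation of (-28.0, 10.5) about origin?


90° CCW: (x,y) -> (-y, x)
(-28,10.5) -> (-10.5, -28)

(-10.5, -28)


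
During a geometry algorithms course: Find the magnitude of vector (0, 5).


|u| = sqrt(0^2 + 5^2) = sqrt(25) = 5

5


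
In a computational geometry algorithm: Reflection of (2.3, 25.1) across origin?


Reflection over origin: (x,y) -> (-x,-y)
(2.3, 25.1) -> (-2.3, -25.1)

(-2.3, -25.1)


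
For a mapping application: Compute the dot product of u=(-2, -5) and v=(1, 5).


u . v = u_x*v_x + u_y*v_y = (-2)*1 + (-5)*5
= (-2) + (-25) = -27

-27


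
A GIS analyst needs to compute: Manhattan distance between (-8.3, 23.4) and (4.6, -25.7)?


|(-8.3)-4.6| + |23.4-(-25.7)| = 12.9 + 49.1 = 62

62


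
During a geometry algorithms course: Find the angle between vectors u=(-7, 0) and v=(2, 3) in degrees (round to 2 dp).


u.v = -14, |u| = sqrt(49) = 7, |v| = sqrt(13) = 3.6056
cos(theta) = u.v/(|u||v|) = -14/sqrt(637) = -0.5547
theta = acos(-0.5547) = 123.69 degrees

123.69 degrees


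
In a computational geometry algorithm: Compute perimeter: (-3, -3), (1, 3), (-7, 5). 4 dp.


Sides: (-3, -3)->(1, 3): sqrt(52) = 7.211103, (1, 3)->(-7, 5): sqrt(68) = 8.246211, (-7, 5)->(-3, -3): sqrt(80) = 8.944272
Sum = 24.401586
Perimeter = 24.4016

24.4016


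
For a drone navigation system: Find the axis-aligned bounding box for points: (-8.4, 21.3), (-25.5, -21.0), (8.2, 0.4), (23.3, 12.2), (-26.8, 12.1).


x range: [-26.8, 23.3]
y range: [-21, 21.3]
Bounding box: (-26.8,-21) to (23.3,21.3)

(-26.8,-21) to (23.3,21.3)


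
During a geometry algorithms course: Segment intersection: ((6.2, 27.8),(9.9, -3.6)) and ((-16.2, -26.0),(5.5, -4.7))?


Cross products: d1=690.34, d2=-69.85, d3=-902.42, d4=-142.23
d1*d2 < 0 and d3*d4 < 0? no

No, they don't intersect


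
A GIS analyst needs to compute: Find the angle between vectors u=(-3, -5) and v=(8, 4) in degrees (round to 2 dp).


u.v = -44, |u| = sqrt(34) = 5.831, |v| = sqrt(80) = 8.9443
cos(theta) = u.v/(|u||v|) = -44/sqrt(2720) = -0.843661
theta = acos(-0.843661) = 147.53 degrees

147.53 degrees


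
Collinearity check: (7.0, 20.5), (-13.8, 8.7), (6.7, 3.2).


Cross product: ((-13.8)-7)*(3.2-20.5) - (8.7-20.5)*(6.7-7)
= 356.3

No, not collinear


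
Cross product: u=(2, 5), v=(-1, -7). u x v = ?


u x v = u_x*v_y - u_y*v_x = 2*(-7) - 5*(-1)
= (-14) - (-5) = -9

-9


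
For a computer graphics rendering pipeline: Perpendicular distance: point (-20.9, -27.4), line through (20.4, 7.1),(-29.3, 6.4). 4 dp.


|cross product| = 1685.74
|line direction| = sqrt(2470.58) = 49.7049
Distance = 1685.74/sqrt(2470.58) = 33.9149

33.9149


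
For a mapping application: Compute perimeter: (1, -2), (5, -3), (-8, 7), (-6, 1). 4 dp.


Sides: (1, -2)->(5, -3): sqrt(17) = 4.123106, (5, -3)->(-8, 7): sqrt(269) = 16.401219, (-8, 7)->(-6, 1): sqrt(40) = 6.324555, (-6, 1)->(1, -2): sqrt(58) = 7.615773
Sum = 34.464653
Perimeter = 34.4647

34.4647


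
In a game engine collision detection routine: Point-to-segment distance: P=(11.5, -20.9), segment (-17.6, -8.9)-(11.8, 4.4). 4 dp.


Project P onto AB: t = 0.6684 (clamped to [0,1])
Closest point on segment: (2.0501, -0.0107)
Distance: 22.9274

22.9274


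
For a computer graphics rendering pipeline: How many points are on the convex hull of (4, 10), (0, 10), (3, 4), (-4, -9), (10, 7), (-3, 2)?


Convex hull vertices (CCW): (-4, -9), (10, 7), (4, 10), (0, 10), (-3, 2)
Count = 5

5


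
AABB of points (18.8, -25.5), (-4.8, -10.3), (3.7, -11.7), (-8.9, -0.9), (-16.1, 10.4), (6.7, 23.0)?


x range: [-16.1, 18.8]
y range: [-25.5, 23]
Bounding box: (-16.1,-25.5) to (18.8,23)

(-16.1,-25.5) to (18.8,23)


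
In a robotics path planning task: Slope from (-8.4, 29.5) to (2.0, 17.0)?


slope = (y2-y1)/(x2-x1) = (17-29.5)/(2-(-8.4)) = (-12.5)/10.4 = -1.2019

-1.2019


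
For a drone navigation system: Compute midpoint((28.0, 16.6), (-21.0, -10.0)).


M = ((28+(-21))/2, (16.6+(-10))/2)
= (3.5, 3.3)

(3.5, 3.3)


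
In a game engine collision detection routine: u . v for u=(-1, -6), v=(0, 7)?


u . v = u_x*v_x + u_y*v_y = (-1)*0 + (-6)*7
= 0 + (-42) = -42

-42


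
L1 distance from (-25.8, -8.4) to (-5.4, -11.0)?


|(-25.8)-(-5.4)| + |(-8.4)-(-11)| = 20.4 + 2.6 = 23

23


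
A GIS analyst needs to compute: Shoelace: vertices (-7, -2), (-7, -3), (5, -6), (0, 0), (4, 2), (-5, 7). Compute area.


Shoelace sum: ((-7)*(-3) - (-7)*(-2)) + ((-7)*(-6) - 5*(-3)) + (5*0 - 0*(-6)) + (0*2 - 4*0) + (4*7 - (-5)*2) + ((-5)*(-2) - (-7)*7)
= 161
Area = |161|/2 = 80.5

80.5


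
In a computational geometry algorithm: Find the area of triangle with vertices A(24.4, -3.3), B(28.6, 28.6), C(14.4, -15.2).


Area = |x_A(y_B-y_C) + x_B(y_C-y_A) + x_C(y_A-y_B)|/2
= |1068.72 + (-340.34) + (-459.36)|/2
= 269.02/2 = 134.51

134.51


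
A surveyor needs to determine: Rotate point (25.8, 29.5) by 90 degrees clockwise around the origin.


90° CW: (x,y) -> (y, -x)
(25.8,29.5) -> (29.5, -25.8)

(29.5, -25.8)


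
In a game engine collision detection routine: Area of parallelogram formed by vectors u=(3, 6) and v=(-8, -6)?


|u x v| = |3*(-6) - 6*(-8)|
= |(-18) - (-48)| = 30

30


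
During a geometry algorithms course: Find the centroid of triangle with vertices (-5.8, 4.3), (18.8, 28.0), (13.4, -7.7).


Centroid = ((x_A+x_B+x_C)/3, (y_A+y_B+y_C)/3)
= (((-5.8)+18.8+13.4)/3, (4.3+28+(-7.7))/3)
= (8.8, 8.2)

(8.8, 8.2)


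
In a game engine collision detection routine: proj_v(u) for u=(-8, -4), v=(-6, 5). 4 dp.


u.v = 28, |v| = sqrt(61) = 7.8102
Scalar projection = u.v / |v| = 28 / sqrt(61) = 3.585

3.585


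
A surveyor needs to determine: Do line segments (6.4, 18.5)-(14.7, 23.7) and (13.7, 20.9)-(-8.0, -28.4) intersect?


Cross products: d1=-307.81, d2=-11.46, d3=-18.04, d4=-314.39
d1*d2 < 0 and d3*d4 < 0? no

No, they don't intersect


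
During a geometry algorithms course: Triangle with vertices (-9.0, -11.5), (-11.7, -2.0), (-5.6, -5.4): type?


Side lengths squared: AB^2=97.54, BC^2=48.77, CA^2=48.77
Sorted: [48.77, 48.77, 97.54]
By sides: Isosceles, By angles: Right

Isosceles, Right


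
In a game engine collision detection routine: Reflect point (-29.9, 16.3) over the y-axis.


Reflection over y-axis: (x,y) -> (-x,y)
(-29.9, 16.3) -> (29.9, 16.3)

(29.9, 16.3)


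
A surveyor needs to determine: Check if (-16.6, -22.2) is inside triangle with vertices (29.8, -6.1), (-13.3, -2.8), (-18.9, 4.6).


Cross products: AB x AP = 847.03, BC x BP = 133.06, CA x CP = -1280.55
All same sign? no

No, outside


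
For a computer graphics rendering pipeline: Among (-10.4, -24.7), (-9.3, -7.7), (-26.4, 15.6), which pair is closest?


d(P0,P1) = 17.0356, d(P0,P2) = 43.36, d(P1,P2) = 28.9016
Closest: P0 and P1

Closest pair: (-10.4, -24.7) and (-9.3, -7.7), distance = 17.0356


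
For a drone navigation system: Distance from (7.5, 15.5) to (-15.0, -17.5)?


dx=-22.5, dy=-33
d^2 = (-22.5)^2 + (-33)^2 = 1595.25
d = sqrt(1595.25) = 39.9406

39.9406


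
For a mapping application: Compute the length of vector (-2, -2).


|u| = sqrt((-2)^2 + (-2)^2) = sqrt(8) = 2.8284

2.8284


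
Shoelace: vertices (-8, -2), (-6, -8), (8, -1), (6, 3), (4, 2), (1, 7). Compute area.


Shoelace sum: ((-8)*(-8) - (-6)*(-2)) + ((-6)*(-1) - 8*(-8)) + (8*3 - 6*(-1)) + (6*2 - 4*3) + (4*7 - 1*2) + (1*(-2) - (-8)*7)
= 232
Area = |232|/2 = 116

116


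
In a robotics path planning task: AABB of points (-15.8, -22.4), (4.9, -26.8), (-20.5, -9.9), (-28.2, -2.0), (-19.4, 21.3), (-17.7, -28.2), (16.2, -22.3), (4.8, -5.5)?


x range: [-28.2, 16.2]
y range: [-28.2, 21.3]
Bounding box: (-28.2,-28.2) to (16.2,21.3)

(-28.2,-28.2) to (16.2,21.3)


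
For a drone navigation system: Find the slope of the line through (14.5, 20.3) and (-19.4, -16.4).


slope = (y2-y1)/(x2-x1) = ((-16.4)-20.3)/((-19.4)-14.5) = (-36.7)/(-33.9) = 1.0826

1.0826


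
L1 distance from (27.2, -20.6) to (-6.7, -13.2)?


|27.2-(-6.7)| + |(-20.6)-(-13.2)| = 33.9 + 7.4 = 41.3

41.3


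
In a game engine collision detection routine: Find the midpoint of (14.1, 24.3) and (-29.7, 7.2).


M = ((14.1+(-29.7))/2, (24.3+7.2)/2)
= (-7.8, 15.75)

(-7.8, 15.75)


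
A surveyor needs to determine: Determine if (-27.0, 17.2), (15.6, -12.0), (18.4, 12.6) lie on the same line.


Cross product: (15.6-(-27))*(12.6-17.2) - ((-12)-17.2)*(18.4-(-27))
= 1129.72

No, not collinear


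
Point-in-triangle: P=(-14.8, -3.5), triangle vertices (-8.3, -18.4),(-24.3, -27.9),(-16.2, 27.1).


Cross products: AB x AP = -300.15, BC x BP = -324.86, CA x CP = -178.04
All same sign? yes

Yes, inside


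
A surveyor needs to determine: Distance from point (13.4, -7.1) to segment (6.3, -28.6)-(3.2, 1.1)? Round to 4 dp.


Project P onto AB: t = 0.6914 (clamped to [0,1])
Closest point on segment: (4.1566, -8.0648)
Distance: 9.2936

9.2936


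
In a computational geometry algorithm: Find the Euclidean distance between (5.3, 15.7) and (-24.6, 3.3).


dx=-29.9, dy=-12.4
d^2 = (-29.9)^2 + (-12.4)^2 = 1047.77
d = sqrt(1047.77) = 32.3693

32.3693


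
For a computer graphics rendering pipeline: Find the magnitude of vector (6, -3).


|u| = sqrt(6^2 + (-3)^2) = sqrt(45) = 6.7082

6.7082


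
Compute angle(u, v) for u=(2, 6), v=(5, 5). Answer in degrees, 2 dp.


u.v = 40, |u| = sqrt(40) = 6.3246, |v| = sqrt(50) = 7.0711
cos(theta) = u.v/(|u||v|) = 40/sqrt(2000) = 0.894427
theta = acos(0.894427) = 26.57 degrees

26.57 degrees


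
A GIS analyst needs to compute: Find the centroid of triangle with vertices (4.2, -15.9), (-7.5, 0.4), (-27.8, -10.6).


Centroid = ((x_A+x_B+x_C)/3, (y_A+y_B+y_C)/3)
= ((4.2+(-7.5)+(-27.8))/3, ((-15.9)+0.4+(-10.6))/3)
= (-10.3667, -8.7)

(-10.3667, -8.7)


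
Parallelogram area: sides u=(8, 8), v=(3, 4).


|u x v| = |8*4 - 8*3|
= |32 - 24| = 8

8


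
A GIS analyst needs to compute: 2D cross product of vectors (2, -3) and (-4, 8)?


u x v = u_x*v_y - u_y*v_x = 2*8 - (-3)*(-4)
= 16 - 12 = 4

4


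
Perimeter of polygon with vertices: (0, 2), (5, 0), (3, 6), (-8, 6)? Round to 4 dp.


Sides: (0, 2)->(5, 0): sqrt(29) = 5.385165, (5, 0)->(3, 6): sqrt(40) = 6.324555, (3, 6)->(-8, 6): sqrt(121) = 11, (-8, 6)->(0, 2): sqrt(80) = 8.944272
Sum = 31.653992
Perimeter = 31.654

31.654


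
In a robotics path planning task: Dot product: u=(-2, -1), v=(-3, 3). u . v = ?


u . v = u_x*v_x + u_y*v_y = (-2)*(-3) + (-1)*3
= 6 + (-3) = 3

3


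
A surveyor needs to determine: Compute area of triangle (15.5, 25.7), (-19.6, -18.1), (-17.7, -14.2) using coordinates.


Area = |x_A(y_B-y_C) + x_B(y_C-y_A) + x_C(y_A-y_B)|/2
= |(-60.45) + 782.04 + (-775.26)|/2
= 53.67/2 = 26.835

26.835


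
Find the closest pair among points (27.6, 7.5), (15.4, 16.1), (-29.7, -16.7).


d(P0,P1) = 14.9265, d(P0,P2) = 62.2007, d(P1,P2) = 55.766
Closest: P0 and P1

Closest pair: (27.6, 7.5) and (15.4, 16.1), distance = 14.9265


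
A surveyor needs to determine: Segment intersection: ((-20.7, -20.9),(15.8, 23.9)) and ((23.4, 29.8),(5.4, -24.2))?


Cross products: d1=-1468.8, d2=-304.2, d3=-125.13, d4=-1289.73
d1*d2 < 0 and d3*d4 < 0? no

No, they don't intersect


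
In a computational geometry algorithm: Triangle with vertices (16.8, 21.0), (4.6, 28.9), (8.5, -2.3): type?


Side lengths squared: AB^2=211.25, BC^2=988.65, CA^2=611.78
Sorted: [211.25, 611.78, 988.65]
By sides: Scalene, By angles: Obtuse

Scalene, Obtuse


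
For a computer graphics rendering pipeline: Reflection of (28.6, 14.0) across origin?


Reflection over origin: (x,y) -> (-x,-y)
(28.6, 14) -> (-28.6, -14)

(-28.6, -14)


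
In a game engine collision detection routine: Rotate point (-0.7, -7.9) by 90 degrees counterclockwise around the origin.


90° CCW: (x,y) -> (-y, x)
(-0.7,-7.9) -> (7.9, -0.7)

(7.9, -0.7)


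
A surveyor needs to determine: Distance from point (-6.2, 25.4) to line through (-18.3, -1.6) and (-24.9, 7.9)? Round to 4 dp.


|cross product| = 293.15
|line direction| = sqrt(133.81) = 11.5676
Distance = 293.15/sqrt(133.81) = 25.3423

25.3423


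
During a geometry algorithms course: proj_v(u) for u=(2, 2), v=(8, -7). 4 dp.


u.v = 2, |v| = sqrt(113) = 10.6301
Scalar projection = u.v / |v| = 2 / sqrt(113) = 0.1881

0.1881


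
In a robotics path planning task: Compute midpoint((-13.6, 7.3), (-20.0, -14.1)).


M = (((-13.6)+(-20))/2, (7.3+(-14.1))/2)
= (-16.8, -3.4)

(-16.8, -3.4)


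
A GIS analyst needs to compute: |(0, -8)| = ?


|u| = sqrt(0^2 + (-8)^2) = sqrt(64) = 8

8


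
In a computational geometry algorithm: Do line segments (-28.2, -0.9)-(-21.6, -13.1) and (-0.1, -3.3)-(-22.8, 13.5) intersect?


Cross products: d1=417.6, d2=583.66, d3=326.98, d4=160.92
d1*d2 < 0 and d3*d4 < 0? no

No, they don't intersect


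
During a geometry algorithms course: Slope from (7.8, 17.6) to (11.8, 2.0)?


slope = (y2-y1)/(x2-x1) = (2-17.6)/(11.8-7.8) = (-15.6)/4 = -3.9

-3.9


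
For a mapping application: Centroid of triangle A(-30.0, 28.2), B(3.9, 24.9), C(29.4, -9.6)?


Centroid = ((x_A+x_B+x_C)/3, (y_A+y_B+y_C)/3)
= (((-30)+3.9+29.4)/3, (28.2+24.9+(-9.6))/3)
= (1.1, 14.5)

(1.1, 14.5)


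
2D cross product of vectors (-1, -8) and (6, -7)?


u x v = u_x*v_y - u_y*v_x = (-1)*(-7) - (-8)*6
= 7 - (-48) = 55

55


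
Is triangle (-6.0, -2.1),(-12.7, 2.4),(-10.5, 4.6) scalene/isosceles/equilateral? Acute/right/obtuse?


Side lengths squared: AB^2=65.14, BC^2=9.68, CA^2=65.14
Sorted: [9.68, 65.14, 65.14]
By sides: Isosceles, By angles: Acute

Isosceles, Acute


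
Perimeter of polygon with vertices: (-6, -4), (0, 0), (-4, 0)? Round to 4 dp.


Sides: (-6, -4)->(0, 0): sqrt(52) = 7.211103, (0, 0)->(-4, 0): sqrt(16) = 4, (-4, 0)->(-6, -4): sqrt(20) = 4.472136
Sum = 15.683239
Perimeter = 15.6832

15.6832


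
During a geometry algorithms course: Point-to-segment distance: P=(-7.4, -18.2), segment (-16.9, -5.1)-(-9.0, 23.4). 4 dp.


Project P onto AB: t = 0 (clamped to [0,1])
Closest point on segment: (-16.9, -5.1)
Distance: 16.1821

16.1821


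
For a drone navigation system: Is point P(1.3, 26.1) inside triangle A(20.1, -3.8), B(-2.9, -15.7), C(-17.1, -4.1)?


Cross products: AB x AP = -911.42, BC x BP = -642.28, CA x CP = 1117.92
All same sign? no

No, outside


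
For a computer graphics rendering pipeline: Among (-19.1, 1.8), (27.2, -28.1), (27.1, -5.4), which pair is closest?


d(P0,P1) = 55.1153, d(P0,P2) = 46.7577, d(P1,P2) = 22.7002
Closest: P1 and P2

Closest pair: (27.2, -28.1) and (27.1, -5.4), distance = 22.7002


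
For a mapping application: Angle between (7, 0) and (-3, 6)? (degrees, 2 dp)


u.v = -21, |u| = sqrt(49) = 7, |v| = sqrt(45) = 6.7082
cos(theta) = u.v/(|u||v|) = -21/sqrt(2205) = -0.447214
theta = acos(-0.447214) = 116.57 degrees

116.57 degrees


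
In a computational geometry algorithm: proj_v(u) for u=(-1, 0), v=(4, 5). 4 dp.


u.v = -4, |v| = sqrt(41) = 6.4031
Scalar projection = u.v / |v| = -4 / sqrt(41) = -0.6247

-0.6247
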